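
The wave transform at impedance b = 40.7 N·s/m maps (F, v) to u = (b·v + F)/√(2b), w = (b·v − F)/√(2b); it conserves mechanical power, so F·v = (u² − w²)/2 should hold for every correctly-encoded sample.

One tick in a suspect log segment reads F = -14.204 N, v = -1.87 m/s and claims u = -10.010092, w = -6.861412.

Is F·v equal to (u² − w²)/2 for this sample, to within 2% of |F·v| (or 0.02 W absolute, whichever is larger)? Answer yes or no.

yes

F·v = (-14.204)×(-1.87) = 26.561480 W.
(u² − w²)/2 = (100.201942 − 47.078975)/2 = 26.561484 W.
|Δ| = 0.000004;  2% of max(1, |F·v|) = 0.531230.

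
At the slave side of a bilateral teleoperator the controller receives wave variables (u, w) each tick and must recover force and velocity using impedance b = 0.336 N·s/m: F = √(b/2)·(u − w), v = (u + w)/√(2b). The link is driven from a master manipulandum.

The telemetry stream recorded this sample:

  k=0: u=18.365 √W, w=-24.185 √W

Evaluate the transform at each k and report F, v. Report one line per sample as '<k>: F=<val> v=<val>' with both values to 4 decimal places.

0: F=17.4403 v=-7.0997

k=0: u−w=42.5500, u+w=-5.8200; √(b/2)=0.4099, √(2b)=0.8198; F=0.4099×42.55=17.4403, v=-5.8200/0.8198=-7.0997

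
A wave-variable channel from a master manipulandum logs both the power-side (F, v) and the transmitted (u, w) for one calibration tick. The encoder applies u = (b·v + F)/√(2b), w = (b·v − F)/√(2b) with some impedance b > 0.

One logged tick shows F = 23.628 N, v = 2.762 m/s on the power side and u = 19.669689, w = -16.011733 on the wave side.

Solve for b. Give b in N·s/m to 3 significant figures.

u + w = 3.657956;  u + w = √(2b)·v, so √(2b) = 3.657956/2.762 = 1.324387.
b = (√(2b))²/2 = 1.754000/2 = 0.877000.
(Check via u − w = 2F/√(2b): u − w = 35.681422, 2F/√(2b) = 35.681422.)

b = 0.877 N·s/m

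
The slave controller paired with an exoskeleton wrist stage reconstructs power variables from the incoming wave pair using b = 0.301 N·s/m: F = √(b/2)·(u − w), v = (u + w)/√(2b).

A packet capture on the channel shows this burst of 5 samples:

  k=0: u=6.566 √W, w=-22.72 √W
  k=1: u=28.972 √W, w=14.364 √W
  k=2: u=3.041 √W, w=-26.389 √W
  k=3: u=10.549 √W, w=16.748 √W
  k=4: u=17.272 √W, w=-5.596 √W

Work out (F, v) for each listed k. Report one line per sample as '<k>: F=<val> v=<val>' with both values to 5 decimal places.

k=0: u−w=29.28600, u+w=-16.15400; √(b/2)=0.38794, √(2b)=0.77589; F=0.38794×29.286=11.36131, v=-16.15400/0.77589=-20.82005
k=1: u−w=14.60800, u+w=43.33600; √(b/2)=0.38794, √(2b)=0.77589; F=0.38794×14.608=5.66708, v=43.33600/0.77589=55.85352
k=2: u−w=29.43000, u+w=-23.34800; √(b/2)=0.38794, √(2b)=0.77589; F=0.38794×29.43=11.41717, v=-23.34800/0.77589=-30.09203
k=3: u−w=-6.19900, u+w=27.29700; √(b/2)=0.38794, √(2b)=0.77589; F=0.38794×(-6.199)=-2.40486, v=27.29700/0.77589=35.18169
k=4: u−w=22.86800, u+w=11.67600; √(b/2)=0.38794, √(2b)=0.77589; F=0.38794×22.868=8.87149, v=11.67600/0.77589=15.04859

0: F=11.36131 v=-20.82005
1: F=5.66708 v=55.85352
2: F=11.41717 v=-30.09203
3: F=-2.40486 v=35.18169
4: F=8.87149 v=15.04859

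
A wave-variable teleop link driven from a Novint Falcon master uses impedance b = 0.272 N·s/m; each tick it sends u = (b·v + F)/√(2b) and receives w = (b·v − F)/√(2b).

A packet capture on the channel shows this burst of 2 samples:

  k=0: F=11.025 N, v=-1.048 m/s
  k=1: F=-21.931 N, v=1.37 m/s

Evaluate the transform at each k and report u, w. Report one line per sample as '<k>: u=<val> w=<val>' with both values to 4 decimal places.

k=0: b·v=0.272×(-1.048)=-0.2851; √(2b)=0.7376; u=(-0.2851+11.025)/0.7376=14.5614, w=(-0.2851−11.025)/0.7376=-15.3343
k=1: b·v=0.272×1.37=0.3726; √(2b)=0.7376; u=(0.3726+(-21.931))/0.7376=-29.2292, w=(0.3726−(-21.931))/0.7376=30.2396

0: u=14.5614 w=-15.3343
1: u=-29.2292 w=30.2396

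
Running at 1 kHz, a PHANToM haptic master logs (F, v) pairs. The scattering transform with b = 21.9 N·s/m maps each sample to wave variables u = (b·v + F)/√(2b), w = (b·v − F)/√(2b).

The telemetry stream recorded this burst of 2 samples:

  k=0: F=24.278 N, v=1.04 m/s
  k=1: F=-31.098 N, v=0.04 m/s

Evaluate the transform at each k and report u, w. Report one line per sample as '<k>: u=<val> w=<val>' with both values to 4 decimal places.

0: u=7.1098 w=-0.2270
1: u=-4.5665 w=4.8313

k=0: b·v=21.9×1.04=22.7760; √(2b)=6.6182; u=(22.7760+24.278)/6.6182=7.1098, w=(22.7760−24.278)/6.6182=-0.2270
k=1: b·v=21.9×0.04=0.8760; √(2b)=6.6182; u=(0.8760+(-31.098))/6.6182=-4.5665, w=(0.8760−(-31.098))/6.6182=4.8313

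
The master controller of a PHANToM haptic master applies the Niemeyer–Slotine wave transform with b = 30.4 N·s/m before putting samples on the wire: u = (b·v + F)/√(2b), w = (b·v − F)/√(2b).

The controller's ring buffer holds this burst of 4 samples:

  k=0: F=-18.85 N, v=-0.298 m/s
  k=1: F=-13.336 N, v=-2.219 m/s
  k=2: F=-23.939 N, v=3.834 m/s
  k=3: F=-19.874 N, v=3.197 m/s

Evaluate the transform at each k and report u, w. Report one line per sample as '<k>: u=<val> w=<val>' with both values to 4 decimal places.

0: u=-3.5793 w=1.2556
1: u=-10.3616 w=-6.9409
2: u=11.8776 w=18.0178
3: u=9.9154 w=15.0130

k=0: b·v=30.4×(-0.298)=-9.0592; √(2b)=7.7974; u=(-9.0592+(-18.85))/7.7974=-3.5793, w=(-9.0592−(-18.85))/7.7974=1.2556
k=1: b·v=30.4×(-2.219)=-67.4576; √(2b)=7.7974; u=(-67.4576+(-13.336))/7.7974=-10.3616, w=(-67.4576−(-13.336))/7.7974=-6.9409
k=2: b·v=30.4×3.834=116.5536; √(2b)=7.7974; u=(116.5536+(-23.939))/7.7974=11.8776, w=(116.5536−(-23.939))/7.7974=18.0178
k=3: b·v=30.4×3.197=97.1888; √(2b)=7.7974; u=(97.1888+(-19.874))/7.7974=9.9154, w=(97.1888−(-19.874))/7.7974=15.0130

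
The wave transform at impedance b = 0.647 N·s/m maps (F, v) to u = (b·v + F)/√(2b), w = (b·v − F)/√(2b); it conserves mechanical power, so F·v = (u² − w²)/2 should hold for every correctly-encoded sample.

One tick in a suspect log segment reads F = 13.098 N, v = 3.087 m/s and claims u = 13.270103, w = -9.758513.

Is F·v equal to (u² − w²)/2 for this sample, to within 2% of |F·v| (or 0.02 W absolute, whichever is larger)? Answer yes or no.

F·v = 13.098×3.087 = 40.433526 W.
(u² − w²)/2 = (176.095634 − 95.228576)/2 = 40.433529 W.
|Δ| = 0.000003;  2% of max(1, |F·v|) = 0.808671.

yes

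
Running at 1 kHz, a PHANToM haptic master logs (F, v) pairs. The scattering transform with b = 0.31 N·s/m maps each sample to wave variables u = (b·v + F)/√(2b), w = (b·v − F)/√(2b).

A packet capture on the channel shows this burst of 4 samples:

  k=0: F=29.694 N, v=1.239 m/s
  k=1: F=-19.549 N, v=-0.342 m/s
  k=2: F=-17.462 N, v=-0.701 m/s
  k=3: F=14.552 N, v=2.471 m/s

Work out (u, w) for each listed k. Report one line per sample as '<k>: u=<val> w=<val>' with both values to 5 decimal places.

k=0: b·v=0.31×1.239=0.38409; √(2b)=0.78740; u=(0.38409+29.694)/0.78740=38.19921, w=(0.38409−29.694)/0.78740=-37.22362
k=1: b·v=0.31×(-0.342)=-0.10602; √(2b)=0.78740; u=(-0.10602+(-19.549))/0.78740=-24.96190, w=(-0.10602−(-19.549))/0.78740=24.69261
k=2: b·v=0.31×(-0.701)=-0.21731; √(2b)=0.78740; u=(-0.21731+(-17.462))/0.78740=-22.45275, w=(-0.21731−(-17.462))/0.78740=21.90078
k=3: b·v=0.31×2.471=0.76601; √(2b)=0.78740; u=(0.76601+14.552)/0.78740=19.45389, w=(0.76601−14.552)/0.78740=-17.50822

0: u=38.19921 w=-37.22362
1: u=-24.96190 w=24.69261
2: u=-22.45275 w=21.90078
3: u=19.45389 w=-17.50822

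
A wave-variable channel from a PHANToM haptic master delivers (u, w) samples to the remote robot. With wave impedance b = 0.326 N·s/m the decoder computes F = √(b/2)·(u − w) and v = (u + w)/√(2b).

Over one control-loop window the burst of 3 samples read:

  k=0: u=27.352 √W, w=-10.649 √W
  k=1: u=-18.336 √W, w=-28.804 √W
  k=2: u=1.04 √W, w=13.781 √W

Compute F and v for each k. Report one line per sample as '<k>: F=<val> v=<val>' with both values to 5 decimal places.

0: F=15.34224 v=20.68572
1: F=4.22627 v=-58.38023
2: F=-5.14396 v=18.35497

k=0: u−w=38.00100, u+w=16.70300; √(b/2)=0.40373, √(2b)=0.80747; F=0.40373×38.001=15.34224, v=16.70300/0.80747=20.68572
k=1: u−w=10.46800, u+w=-47.14000; √(b/2)=0.40373, √(2b)=0.80747; F=0.40373×10.468=4.22627, v=-47.14000/0.80747=-58.38023
k=2: u−w=-12.74100, u+w=14.82100; √(b/2)=0.40373, √(2b)=0.80747; F=0.40373×(-12.741)=-5.14396, v=14.82100/0.80747=18.35497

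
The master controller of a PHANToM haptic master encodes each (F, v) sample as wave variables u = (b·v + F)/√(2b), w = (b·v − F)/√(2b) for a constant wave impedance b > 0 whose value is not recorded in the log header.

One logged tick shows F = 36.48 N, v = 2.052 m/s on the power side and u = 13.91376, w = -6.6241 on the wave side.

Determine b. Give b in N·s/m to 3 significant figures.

u + w = 7.2897;  u + w = √(2b)·v, so √(2b) = 7.2897/2.052 = 3.5525.
b = (√(2b))²/2 = 12.6200/2 = 6.3100.
(Check via u − w = 2F/√(2b): u − w = 20.5379, 2F/√(2b) = 20.5378.)

b = 6.31 N·s/m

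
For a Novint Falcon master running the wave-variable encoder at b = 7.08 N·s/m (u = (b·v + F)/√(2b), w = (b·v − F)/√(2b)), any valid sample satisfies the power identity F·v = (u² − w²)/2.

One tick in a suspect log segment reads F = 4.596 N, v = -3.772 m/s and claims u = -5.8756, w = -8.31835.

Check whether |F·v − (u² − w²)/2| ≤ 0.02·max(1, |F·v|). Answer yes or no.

F·v = 4.596×(-3.772) = -17.33611 W.
(u² − w²)/2 = (34.52268 − 69.19495)/2 = -17.33614 W.
|Δ| = 0.00002;  2% of max(1, |F·v|) = 0.34672.

yes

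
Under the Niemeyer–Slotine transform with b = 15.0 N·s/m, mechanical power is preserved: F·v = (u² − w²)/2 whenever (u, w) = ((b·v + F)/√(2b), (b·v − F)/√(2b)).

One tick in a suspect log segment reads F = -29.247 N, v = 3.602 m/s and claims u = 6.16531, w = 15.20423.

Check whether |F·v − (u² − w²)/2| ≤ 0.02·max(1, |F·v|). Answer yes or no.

F·v = (-29.247)×3.602 = -105.347694 W.
(u² − w²)/2 = (38.011047 − 231.168610)/2 = -96.578781 W.
|Δ| = 8.768913;  2% of max(1, |F·v|) = 2.106954.

no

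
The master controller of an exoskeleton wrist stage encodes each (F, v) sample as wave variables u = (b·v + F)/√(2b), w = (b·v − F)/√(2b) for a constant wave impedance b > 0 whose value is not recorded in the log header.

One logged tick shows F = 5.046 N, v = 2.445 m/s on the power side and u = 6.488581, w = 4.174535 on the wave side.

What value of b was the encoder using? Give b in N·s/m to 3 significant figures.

b = 9.51 N·s/m

u + w = 10.663116;  u + w = √(2b)·v, so √(2b) = 10.663116/2.445 = 4.361193.
b = (√(2b))²/2 = 19.020001/2 = 9.510001.
(Check via u − w = 2F/√(2b): u − w = 2.314046, 2F/√(2b) = 2.314046.)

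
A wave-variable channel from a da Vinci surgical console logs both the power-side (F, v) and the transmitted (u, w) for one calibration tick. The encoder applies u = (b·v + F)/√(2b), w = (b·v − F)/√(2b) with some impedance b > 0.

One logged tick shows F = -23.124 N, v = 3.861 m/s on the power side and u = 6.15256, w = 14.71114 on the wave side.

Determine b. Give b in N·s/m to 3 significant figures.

b = 14.6 N·s/m

u + w = 20.86370;  u + w = √(2b)·v, so √(2b) = 20.86370/3.861 = 5.40370.
b = (√(2b))²/2 = 29.20001/2 = 14.60001.
(Check via u − w = 2F/√(2b): u − w = -8.55858, 2F/√(2b) = -8.55857.)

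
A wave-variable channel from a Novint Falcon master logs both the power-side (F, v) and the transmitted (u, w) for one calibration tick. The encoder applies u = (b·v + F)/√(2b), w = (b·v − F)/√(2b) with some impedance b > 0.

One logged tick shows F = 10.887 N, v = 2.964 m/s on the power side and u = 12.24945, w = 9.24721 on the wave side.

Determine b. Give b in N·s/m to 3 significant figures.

u + w = 21.49666;  u + w = √(2b)·v, so √(2b) = 21.49666/2.964 = 7.25258.
b = (√(2b))²/2 = 52.59998/2 = 26.29999.
(Check via u − w = 2F/√(2b): u − w = 3.00224, 2F/√(2b) = 3.00224.)

b = 26.3 N·s/m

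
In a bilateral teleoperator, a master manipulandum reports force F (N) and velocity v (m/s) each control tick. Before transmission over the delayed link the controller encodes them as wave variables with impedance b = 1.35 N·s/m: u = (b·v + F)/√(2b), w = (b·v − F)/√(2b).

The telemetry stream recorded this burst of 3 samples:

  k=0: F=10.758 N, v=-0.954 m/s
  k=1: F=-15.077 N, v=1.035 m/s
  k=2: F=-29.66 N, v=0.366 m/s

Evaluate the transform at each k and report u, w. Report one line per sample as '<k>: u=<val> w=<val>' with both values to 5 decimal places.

k=0: b·v=1.35×(-0.954)=-1.28790; √(2b)=1.64317; u=(-1.28790+10.758)/1.64317=5.76332, w=(-1.28790−10.758)/1.64317=-7.33090
k=1: b·v=1.35×1.035=1.39725; √(2b)=1.64317; u=(1.39725+(-15.077))/1.64317=-8.32523, w=(1.39725−(-15.077))/1.64317=10.02591
k=2: b·v=1.35×0.366=0.49410; √(2b)=1.64317; u=(0.49410+(-29.66))/1.64317=-17.74980, w=(0.49410−(-29.66))/1.64317=18.35120

0: u=5.76332 w=-7.33090
1: u=-8.32523 w=10.02591
2: u=-17.74980 w=18.35120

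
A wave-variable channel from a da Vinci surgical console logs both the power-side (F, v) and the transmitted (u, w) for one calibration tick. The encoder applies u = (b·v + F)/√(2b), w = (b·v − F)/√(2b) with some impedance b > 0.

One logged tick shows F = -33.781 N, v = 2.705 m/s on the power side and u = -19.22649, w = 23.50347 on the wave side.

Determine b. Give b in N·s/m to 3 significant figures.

u + w = 4.2770;  u + w = √(2b)·v, so √(2b) = 4.2770/2.705 = 1.5811.
b = (√(2b))²/2 = 2.5000/2 = 1.2500.
(Check via u − w = 2F/√(2b): u − w = -42.7300, 2F/√(2b) = -42.7300.)

b = 1.25 N·s/m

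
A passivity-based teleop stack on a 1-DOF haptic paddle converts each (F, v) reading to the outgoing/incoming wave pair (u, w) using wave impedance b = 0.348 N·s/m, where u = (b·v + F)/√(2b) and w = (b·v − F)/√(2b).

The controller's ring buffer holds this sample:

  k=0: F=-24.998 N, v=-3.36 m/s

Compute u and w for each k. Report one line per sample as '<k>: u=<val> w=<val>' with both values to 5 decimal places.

0: u=-31.36563 w=28.56249

k=0: b·v=0.348×(-3.36)=-1.16928; √(2b)=0.83427; u=(-1.16928+(-24.998))/0.83427=-31.36563, w=(-1.16928−(-24.998))/0.83427=28.56249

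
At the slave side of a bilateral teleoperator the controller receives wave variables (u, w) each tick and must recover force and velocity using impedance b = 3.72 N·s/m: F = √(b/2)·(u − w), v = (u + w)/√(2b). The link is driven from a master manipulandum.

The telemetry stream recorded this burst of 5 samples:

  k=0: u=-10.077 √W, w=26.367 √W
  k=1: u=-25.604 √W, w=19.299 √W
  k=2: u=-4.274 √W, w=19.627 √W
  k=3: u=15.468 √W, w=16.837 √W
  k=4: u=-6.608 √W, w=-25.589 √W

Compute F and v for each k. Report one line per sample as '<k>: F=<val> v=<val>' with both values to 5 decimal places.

k=0: u−w=-36.44400, u+w=16.29000; √(b/2)=1.36382, √(2b)=2.72764; F=1.36382×(-36.444)=-49.70299, v=16.29000/2.72764=5.97220
k=1: u−w=-44.90300, u+w=-6.30500; √(b/2)=1.36382, √(2b)=2.72764; F=1.36382×(-44.903)=-61.23953, v=-6.30500/2.72764=-2.31153
k=2: u−w=-23.90100, u+w=15.35300; √(b/2)=1.36382, √(2b)=2.72764; F=1.36382×(-23.901)=-32.59662, v=15.35300/2.72764=5.62868
k=3: u−w=-1.36900, u+w=32.30500; √(b/2)=1.36382, √(2b)=2.72764; F=1.36382×(-1.369)=-1.86707, v=32.30500/2.72764=11.84359
k=4: u−w=18.98100, u+w=-32.19700; √(b/2)=1.36382, √(2b)=2.72764; F=1.36382×18.981=25.88663, v=-32.19700/2.72764=-11.80399

0: F=-49.70299 v=5.97220
1: F=-61.23953 v=-2.31153
2: F=-32.59662 v=5.62868
3: F=-1.86707 v=11.84359
4: F=25.88663 v=-11.80399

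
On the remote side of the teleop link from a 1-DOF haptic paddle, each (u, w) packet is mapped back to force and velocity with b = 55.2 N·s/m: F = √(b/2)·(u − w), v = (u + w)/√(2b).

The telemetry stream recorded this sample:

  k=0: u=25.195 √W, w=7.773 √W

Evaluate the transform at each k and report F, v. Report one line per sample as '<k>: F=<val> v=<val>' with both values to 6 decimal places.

k=0: u−w=17.422000, u+w=32.968000; √(b/2)=5.253570, √(2b)=10.507140; F=5.253570×17.422=91.527700, v=32.968000/10.507140=3.137676

0: F=91.527700 v=3.137676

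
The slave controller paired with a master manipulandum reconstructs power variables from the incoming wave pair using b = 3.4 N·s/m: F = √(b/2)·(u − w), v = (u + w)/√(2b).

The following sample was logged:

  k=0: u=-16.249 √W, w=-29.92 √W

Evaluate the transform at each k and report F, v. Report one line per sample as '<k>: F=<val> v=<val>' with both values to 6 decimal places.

k=0: u−w=13.671000, u+w=-46.169000; √(b/2)=1.303840, √(2b)=2.607681; F=1.303840×13.671=17.824803, v=-46.169000/2.607681=-17.705003

0: F=17.824803 v=-17.705003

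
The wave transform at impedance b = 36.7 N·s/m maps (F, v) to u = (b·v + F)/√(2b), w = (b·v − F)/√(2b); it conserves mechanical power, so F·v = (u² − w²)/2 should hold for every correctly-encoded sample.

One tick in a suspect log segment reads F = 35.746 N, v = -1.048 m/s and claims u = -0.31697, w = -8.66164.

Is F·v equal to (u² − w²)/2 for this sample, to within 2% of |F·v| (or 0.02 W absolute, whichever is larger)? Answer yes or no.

yes

F·v = 35.746×(-1.048) = -37.46181 W.
(u² − w²)/2 = (0.10047 − 75.02401)/2 = -37.46177 W.
|Δ| = 0.00004;  2% of max(1, |F·v|) = 0.74924.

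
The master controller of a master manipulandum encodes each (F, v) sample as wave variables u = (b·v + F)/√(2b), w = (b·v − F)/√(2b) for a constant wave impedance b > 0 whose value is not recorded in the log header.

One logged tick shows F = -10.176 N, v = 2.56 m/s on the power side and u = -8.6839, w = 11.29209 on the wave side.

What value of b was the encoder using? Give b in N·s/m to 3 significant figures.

b = 0.519 N·s/m

u + w = 2.60819;  u + w = √(2b)·v, so √(2b) = 2.60819/2.56 = 1.01882.
b = (√(2b))²/2 = 1.03800/2 = 0.51900.
(Check via u − w = 2F/√(2b): u − w = -19.97599, 2F/√(2b) = -19.97597.)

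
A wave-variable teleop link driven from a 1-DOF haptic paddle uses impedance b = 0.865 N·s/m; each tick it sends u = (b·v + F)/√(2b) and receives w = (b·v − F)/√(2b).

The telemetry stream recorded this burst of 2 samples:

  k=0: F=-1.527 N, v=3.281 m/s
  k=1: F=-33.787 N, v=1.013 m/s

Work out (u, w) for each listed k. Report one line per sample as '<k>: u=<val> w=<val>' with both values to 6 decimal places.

0: u=0.996784 w=3.318697
1: u=-25.021584 w=26.353977

k=0: b·v=0.865×3.281=2.838065; √(2b)=1.315295; u=(2.838065+(-1.527))/1.315295=0.996784, w=(2.838065−(-1.527))/1.315295=3.318697
k=1: b·v=0.865×1.013=0.876245; √(2b)=1.315295; u=(0.876245+(-33.787))/1.315295=-25.021584, w=(0.876245−(-33.787))/1.315295=26.353977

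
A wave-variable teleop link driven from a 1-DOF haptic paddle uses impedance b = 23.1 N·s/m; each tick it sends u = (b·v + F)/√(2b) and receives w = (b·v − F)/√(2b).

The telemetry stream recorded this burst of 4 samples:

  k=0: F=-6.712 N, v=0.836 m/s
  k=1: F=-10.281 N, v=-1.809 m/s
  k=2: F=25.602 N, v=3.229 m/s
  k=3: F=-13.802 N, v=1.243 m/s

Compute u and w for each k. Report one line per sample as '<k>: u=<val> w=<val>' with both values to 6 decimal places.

k=0: b·v=23.1×0.836=19.311600; √(2b)=6.797058; u=(19.311600+(-6.712))/6.797058=1.853684, w=(19.311600−(-6.712))/6.797058=3.828656
k=1: b·v=23.1×(-1.809)=-41.787900; √(2b)=6.797058; u=(-41.787900+(-10.281))/6.797058=-7.660505, w=(-41.787900−(-10.281))/6.797058=-4.635373
k=2: b·v=23.1×3.229=74.589900; √(2b)=6.797058; u=(74.589900+25.602)/6.797058=14.740480, w=(74.589900−25.602)/6.797058=7.207221
k=3: b·v=23.1×1.243=28.713300; √(2b)=6.797058; u=(28.713300+(-13.802))/6.797058=2.193787, w=(28.713300−(-13.802))/6.797058=6.254956

0: u=1.853684 w=3.828656
1: u=-7.660505 w=-4.635373
2: u=14.740480 w=7.207221
3: u=2.193787 w=6.254956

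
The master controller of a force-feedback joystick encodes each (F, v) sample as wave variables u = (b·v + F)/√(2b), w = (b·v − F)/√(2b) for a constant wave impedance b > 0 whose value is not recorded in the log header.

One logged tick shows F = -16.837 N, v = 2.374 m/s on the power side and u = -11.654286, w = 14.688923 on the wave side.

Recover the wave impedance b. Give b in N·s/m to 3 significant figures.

u + w = 3.034637;  u + w = √(2b)·v, so √(2b) = 3.034637/2.374 = 1.278280.
b = (√(2b))²/2 = 1.634000/2 = 0.817000.
(Check via u − w = 2F/√(2b): u − w = -26.343209, 2F/√(2b) = -26.343209.)

b = 0.817 N·s/m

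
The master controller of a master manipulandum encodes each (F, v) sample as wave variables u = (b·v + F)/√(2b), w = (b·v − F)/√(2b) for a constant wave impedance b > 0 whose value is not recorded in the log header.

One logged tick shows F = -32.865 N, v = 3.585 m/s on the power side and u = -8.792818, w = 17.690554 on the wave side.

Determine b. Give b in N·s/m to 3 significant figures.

u + w = 8.897736;  u + w = √(2b)·v, so √(2b) = 8.897736/3.585 = 2.481935.
b = (√(2b))²/2 = 6.160000/2 = 3.080000.
(Check via u − w = 2F/√(2b): u − w = -26.483372, 2F/√(2b) = -26.483372.)

b = 3.08 N·s/m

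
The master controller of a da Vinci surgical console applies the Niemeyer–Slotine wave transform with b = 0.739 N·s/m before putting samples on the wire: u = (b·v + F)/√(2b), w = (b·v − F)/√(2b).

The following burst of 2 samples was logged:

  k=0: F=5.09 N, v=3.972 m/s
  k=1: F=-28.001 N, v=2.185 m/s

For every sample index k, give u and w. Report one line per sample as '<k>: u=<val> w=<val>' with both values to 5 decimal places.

0: u=6.60122 w=-1.77234
1: u=-21.70406 w=24.36043

k=0: b·v=0.739×3.972=2.93531; √(2b)=1.21573; u=(2.93531+5.09)/1.21573=6.60122, w=(2.93531−5.09)/1.21573=-1.77234
k=1: b·v=0.739×2.185=1.61472; √(2b)=1.21573; u=(1.61472+(-28.001))/1.21573=-21.70406, w=(1.61472−(-28.001))/1.21573=24.36043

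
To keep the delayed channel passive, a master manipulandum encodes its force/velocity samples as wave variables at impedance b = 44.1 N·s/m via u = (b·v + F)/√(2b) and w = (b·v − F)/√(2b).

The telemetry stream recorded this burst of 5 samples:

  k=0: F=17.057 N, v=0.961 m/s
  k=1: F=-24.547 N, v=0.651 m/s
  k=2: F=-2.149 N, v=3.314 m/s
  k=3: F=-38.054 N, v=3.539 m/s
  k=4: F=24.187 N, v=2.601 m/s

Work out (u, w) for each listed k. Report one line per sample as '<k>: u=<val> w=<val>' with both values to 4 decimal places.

0: u=6.3288 w=2.6964
1: u=0.4432 w=5.6707
2: u=15.3329 w=15.7905
3: u=12.5663 w=20.6702
4: u=14.7890 w=9.6382

k=0: b·v=44.1×0.961=42.3801; √(2b)=9.3915; u=(42.3801+17.057)/9.3915=6.3288, w=(42.3801−17.057)/9.3915=2.6964
k=1: b·v=44.1×0.651=28.7091; √(2b)=9.3915; u=(28.7091+(-24.547))/9.3915=0.4432, w=(28.7091−(-24.547))/9.3915=5.6707
k=2: b·v=44.1×3.314=146.1474; √(2b)=9.3915; u=(146.1474+(-2.149))/9.3915=15.3329, w=(146.1474−(-2.149))/9.3915=15.7905
k=3: b·v=44.1×3.539=156.0699; √(2b)=9.3915; u=(156.0699+(-38.054))/9.3915=12.5663, w=(156.0699−(-38.054))/9.3915=20.6702
k=4: b·v=44.1×2.601=114.7041; √(2b)=9.3915; u=(114.7041+24.187)/9.3915=14.7890, w=(114.7041−24.187)/9.3915=9.6382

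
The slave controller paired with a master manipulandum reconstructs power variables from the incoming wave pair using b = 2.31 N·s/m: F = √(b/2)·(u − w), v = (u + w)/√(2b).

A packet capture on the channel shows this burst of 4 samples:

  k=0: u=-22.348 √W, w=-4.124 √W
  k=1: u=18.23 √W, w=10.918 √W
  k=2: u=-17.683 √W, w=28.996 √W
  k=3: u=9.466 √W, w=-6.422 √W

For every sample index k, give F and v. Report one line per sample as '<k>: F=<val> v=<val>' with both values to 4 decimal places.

0: F=-19.5855 v=-12.3159
1: F=7.8583 v=13.5609
2: F=-50.1664 v=5.2633
3: F=17.0750 v=1.4162

k=0: u−w=-18.2240, u+w=-26.4720; √(b/2)=1.0747, √(2b)=2.1494; F=1.0747×(-18.224)=-19.5855, v=-26.4720/2.1494=-12.3159
k=1: u−w=7.3120, u+w=29.1480; √(b/2)=1.0747, √(2b)=2.1494; F=1.0747×7.312=7.8583, v=29.1480/2.1494=13.5609
k=2: u−w=-46.6790, u+w=11.3130; √(b/2)=1.0747, √(2b)=2.1494; F=1.0747×(-46.679)=-50.1664, v=11.3130/2.1494=5.2633
k=3: u−w=15.8880, u+w=3.0440; √(b/2)=1.0747, √(2b)=2.1494; F=1.0747×15.888=17.0750, v=3.0440/2.1494=1.4162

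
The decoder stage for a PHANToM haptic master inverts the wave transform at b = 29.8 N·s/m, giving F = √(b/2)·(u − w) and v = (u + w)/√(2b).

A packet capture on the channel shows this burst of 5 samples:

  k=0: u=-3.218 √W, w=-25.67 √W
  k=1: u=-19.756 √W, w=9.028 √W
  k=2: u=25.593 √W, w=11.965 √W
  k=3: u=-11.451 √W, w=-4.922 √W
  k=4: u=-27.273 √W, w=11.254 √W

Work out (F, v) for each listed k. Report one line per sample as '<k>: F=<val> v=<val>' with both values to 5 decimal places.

0: F=86.66588 v=-3.74192
1: F=-111.10773 v=-1.38962
2: F=52.60479 v=4.86496
3: F=-25.20228 v=-2.12083
4: F=-148.71622 v=-2.07497

k=0: u−w=22.45200, u+w=-28.88800; √(b/2)=3.86005, √(2b)=7.72010; F=3.86005×22.452=86.66588, v=-28.88800/7.72010=-3.74192
k=1: u−w=-28.78400, u+w=-10.72800; √(b/2)=3.86005, √(2b)=7.72010; F=3.86005×(-28.784)=-111.10773, v=-10.72800/7.72010=-1.38962
k=2: u−w=13.62800, u+w=37.55800; √(b/2)=3.86005, √(2b)=7.72010; F=3.86005×13.628=52.60479, v=37.55800/7.72010=4.86496
k=3: u−w=-6.52900, u+w=-16.37300; √(b/2)=3.86005, √(2b)=7.72010; F=3.86005×(-6.529)=-25.20228, v=-16.37300/7.72010=-2.12083
k=4: u−w=-38.52700, u+w=-16.01900; √(b/2)=3.86005, √(2b)=7.72010; F=3.86005×(-38.527)=-148.71622, v=-16.01900/7.72010=-2.07497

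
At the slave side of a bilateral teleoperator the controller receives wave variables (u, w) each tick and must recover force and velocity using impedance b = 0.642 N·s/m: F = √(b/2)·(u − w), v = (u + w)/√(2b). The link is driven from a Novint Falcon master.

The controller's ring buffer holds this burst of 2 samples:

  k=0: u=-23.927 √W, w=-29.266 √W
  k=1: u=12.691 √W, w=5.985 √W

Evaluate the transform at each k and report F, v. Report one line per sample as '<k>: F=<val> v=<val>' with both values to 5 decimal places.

k=0: u−w=5.33900, u+w=-53.19300; √(b/2)=0.56657, √(2b)=1.13314; F=0.56657×5.339=3.02491, v=-53.19300/1.13314=-46.94312
k=1: u−w=6.70600, u+w=18.67600; √(b/2)=0.56657, √(2b)=1.13314; F=0.56657×6.706=3.79941, v=18.67600/1.13314=16.48168

0: F=3.02491 v=-46.94312
1: F=3.79941 v=16.48168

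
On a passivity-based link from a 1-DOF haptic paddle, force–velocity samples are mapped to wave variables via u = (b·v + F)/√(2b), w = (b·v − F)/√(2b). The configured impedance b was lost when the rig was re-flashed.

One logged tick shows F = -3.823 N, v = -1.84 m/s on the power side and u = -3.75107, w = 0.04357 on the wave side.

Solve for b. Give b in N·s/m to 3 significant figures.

u + w = -3.70750;  u + w = √(2b)·v, so √(2b) = -3.70750/(-1.84) = 2.01495.
b = (√(2b))²/2 = 4.06001/2 = 2.03000.
(Check via u − w = 2F/√(2b): u − w = -3.79464, 2F/√(2b) = -3.79464.)

b = 2.03 N·s/m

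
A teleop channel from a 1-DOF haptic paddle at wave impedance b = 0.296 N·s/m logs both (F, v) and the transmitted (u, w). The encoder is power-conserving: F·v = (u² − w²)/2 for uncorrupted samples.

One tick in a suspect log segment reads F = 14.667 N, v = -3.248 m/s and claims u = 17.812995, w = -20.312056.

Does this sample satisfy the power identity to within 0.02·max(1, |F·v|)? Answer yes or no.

F·v = 14.667×(-3.248) = -47.638416 W.
(u² − w²)/2 = (317.302791 − 412.579619)/2 = -47.638414 W.
|Δ| = 0.000002;  2% of max(1, |F·v|) = 0.952768.

yes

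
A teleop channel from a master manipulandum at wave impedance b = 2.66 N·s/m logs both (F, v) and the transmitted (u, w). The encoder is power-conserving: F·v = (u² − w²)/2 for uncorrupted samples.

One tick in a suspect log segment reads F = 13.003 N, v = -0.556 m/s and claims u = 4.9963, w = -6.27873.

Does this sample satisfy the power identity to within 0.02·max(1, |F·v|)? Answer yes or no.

yes

F·v = 13.003×(-0.556) = -7.22967 W.
(u² − w²)/2 = (24.96301 − 39.42245)/2 = -7.22972 W.
|Δ| = 0.00005;  2% of max(1, |F·v|) = 0.14459.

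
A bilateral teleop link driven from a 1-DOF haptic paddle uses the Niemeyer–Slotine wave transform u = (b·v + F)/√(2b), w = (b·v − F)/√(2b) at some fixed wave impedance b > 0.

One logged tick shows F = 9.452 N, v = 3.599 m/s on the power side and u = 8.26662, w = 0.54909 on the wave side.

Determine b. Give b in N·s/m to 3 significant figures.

u + w = 8.8157;  u + w = √(2b)·v, so √(2b) = 8.8157/3.599 = 2.4495.
b = (√(2b))²/2 = 6.0000/2 = 3.0000.
(Check via u − w = 2F/√(2b): u − w = 7.7175, 2F/√(2b) = 7.7175.)

b = 3 N·s/m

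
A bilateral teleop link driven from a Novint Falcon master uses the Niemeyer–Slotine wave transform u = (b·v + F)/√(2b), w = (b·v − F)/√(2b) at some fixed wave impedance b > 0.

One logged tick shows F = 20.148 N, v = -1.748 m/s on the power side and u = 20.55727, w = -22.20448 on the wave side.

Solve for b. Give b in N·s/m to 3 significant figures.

b = 0.444 N·s/m

u + w = -1.6472;  u + w = √(2b)·v, so √(2b) = -1.6472/(-1.748) = 0.9423.
b = (√(2b))²/2 = 0.8880/2 = 0.4440.
(Check via u − w = 2F/√(2b): u − w = 42.7617, 2F/√(2b) = 42.7616.)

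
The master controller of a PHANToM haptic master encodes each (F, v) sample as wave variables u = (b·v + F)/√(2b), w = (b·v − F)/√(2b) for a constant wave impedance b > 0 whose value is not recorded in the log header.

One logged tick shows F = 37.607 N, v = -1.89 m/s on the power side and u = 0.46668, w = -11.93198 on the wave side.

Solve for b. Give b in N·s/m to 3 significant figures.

u + w = -11.46530;  u + w = √(2b)·v, so √(2b) = -11.46530/(-1.89) = 6.06630.
b = (√(2b))²/2 = 36.79995/2 = 18.39998.
(Check via u − w = 2F/√(2b): u − w = 12.39866, 2F/√(2b) = 12.39867.)

b = 18.4 N·s/m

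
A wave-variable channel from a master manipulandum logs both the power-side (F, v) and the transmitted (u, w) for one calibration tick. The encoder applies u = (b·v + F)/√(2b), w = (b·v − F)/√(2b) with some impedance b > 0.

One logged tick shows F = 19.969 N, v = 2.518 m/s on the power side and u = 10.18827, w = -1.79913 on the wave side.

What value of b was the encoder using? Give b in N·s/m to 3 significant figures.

b = 5.55 N·s/m

u + w = 8.3891;  u + w = √(2b)·v, so √(2b) = 8.3891/2.518 = 3.3317.
b = (√(2b))²/2 = 11.1000/2 = 5.5500.
(Check via u − w = 2F/√(2b): u − w = 11.9874, 2F/√(2b) = 11.9874.)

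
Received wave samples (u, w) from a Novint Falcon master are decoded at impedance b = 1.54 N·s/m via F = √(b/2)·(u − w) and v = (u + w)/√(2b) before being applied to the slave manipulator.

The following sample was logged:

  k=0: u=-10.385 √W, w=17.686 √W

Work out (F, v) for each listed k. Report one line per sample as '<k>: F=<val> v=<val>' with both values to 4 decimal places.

0: F=-24.6322 v=4.1601

k=0: u−w=-28.0710, u+w=7.3010; √(b/2)=0.8775, √(2b)=1.7550; F=0.8775×(-28.071)=-24.6322, v=7.3010/1.7550=4.1601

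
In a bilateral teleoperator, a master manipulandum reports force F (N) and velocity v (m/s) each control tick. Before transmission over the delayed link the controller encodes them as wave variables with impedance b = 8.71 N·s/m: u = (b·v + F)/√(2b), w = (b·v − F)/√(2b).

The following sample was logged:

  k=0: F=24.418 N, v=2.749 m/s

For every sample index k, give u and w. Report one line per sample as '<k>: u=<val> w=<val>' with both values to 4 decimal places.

0: u=11.5872 w=-0.1136

k=0: b·v=8.71×2.749=23.9438; √(2b)=4.1737; u=(23.9438+24.418)/4.1737=11.5872, w=(23.9438−24.418)/4.1737=-0.1136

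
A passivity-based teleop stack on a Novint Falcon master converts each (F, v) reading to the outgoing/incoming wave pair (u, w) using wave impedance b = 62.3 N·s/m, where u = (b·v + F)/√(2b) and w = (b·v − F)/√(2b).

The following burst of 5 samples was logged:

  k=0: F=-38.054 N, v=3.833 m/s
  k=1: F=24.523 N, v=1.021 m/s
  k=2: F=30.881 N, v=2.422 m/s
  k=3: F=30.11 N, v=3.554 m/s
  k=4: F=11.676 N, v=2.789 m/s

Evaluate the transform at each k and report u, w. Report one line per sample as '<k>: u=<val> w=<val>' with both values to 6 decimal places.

k=0: b·v=62.3×3.833=238.795900; √(2b)=11.162437; u=(238.795900+(-38.054))/11.162437=17.983698, w=(238.795900−(-38.054))/11.162437=24.801923
k=1: b·v=62.3×1.021=63.608300; √(2b)=11.162437; u=(63.608300+24.523)/11.162437=7.895346, w=(63.608300−24.523)/11.162437=3.501502
k=2: b·v=62.3×2.422=150.890600; √(2b)=11.162437; u=(150.890600+30.881)/11.162437=16.284222, w=(150.890600−30.881)/11.162437=10.751201
k=3: b·v=62.3×3.554=221.414200; √(2b)=11.162437; u=(221.414200+30.11)/11.162437=22.533090, w=(221.414200−30.11)/11.162437=17.138211
k=4: b·v=62.3×2.789=173.754700; √(2b)=11.162437; u=(173.754700+11.676)/11.162437=16.612027, w=(173.754700−11.676)/11.162437=14.520010

0: u=17.983698 w=24.801923
1: u=7.895346 w=3.501502
2: u=16.284222 w=10.751201
3: u=22.533090 w=17.138211
4: u=16.612027 w=14.520010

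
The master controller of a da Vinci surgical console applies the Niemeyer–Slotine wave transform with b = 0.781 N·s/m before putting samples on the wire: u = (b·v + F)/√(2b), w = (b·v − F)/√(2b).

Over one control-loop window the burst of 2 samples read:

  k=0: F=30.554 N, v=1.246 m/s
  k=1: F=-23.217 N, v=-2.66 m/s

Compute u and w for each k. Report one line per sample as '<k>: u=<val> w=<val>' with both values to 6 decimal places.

k=0: b·v=0.781×1.246=0.973126; √(2b)=1.249800; u=(0.973126+30.554)/1.249800=25.225737, w=(0.973126−30.554)/1.249800=-23.668486
k=1: b·v=0.781×(-2.66)=-2.077460; √(2b)=1.249800; u=(-2.077460+(-23.217))/1.249800=-20.238806, w=(-2.077460−(-23.217))/1.249800=16.914339

0: u=25.225737 w=-23.668486
1: u=-20.238806 w=16.914339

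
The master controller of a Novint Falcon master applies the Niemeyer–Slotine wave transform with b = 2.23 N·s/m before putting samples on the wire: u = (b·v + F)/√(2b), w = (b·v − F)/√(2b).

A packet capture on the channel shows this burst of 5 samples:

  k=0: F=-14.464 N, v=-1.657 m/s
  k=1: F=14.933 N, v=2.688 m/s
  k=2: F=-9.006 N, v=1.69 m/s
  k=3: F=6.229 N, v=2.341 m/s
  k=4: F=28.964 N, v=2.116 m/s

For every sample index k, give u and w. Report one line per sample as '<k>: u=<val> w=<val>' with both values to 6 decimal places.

0: u=-8.598588 w=5.099217
1: u=9.909335 w=-4.232626
2: u=-2.479933 w=6.048996
3: u=5.421462 w=-0.477572
4: u=15.949211 w=-11.480492

k=0: b·v=2.23×(-1.657)=-3.695110; √(2b)=2.111871; u=(-3.695110+(-14.464))/2.111871=-8.598588, w=(-3.695110−(-14.464))/2.111871=5.099217
k=1: b·v=2.23×2.688=5.994240; √(2b)=2.111871; u=(5.994240+14.933)/2.111871=9.909335, w=(5.994240−14.933)/2.111871=-4.232626
k=2: b·v=2.23×1.69=3.768700; √(2b)=2.111871; u=(3.768700+(-9.006))/2.111871=-2.479933, w=(3.768700−(-9.006))/2.111871=6.048996
k=3: b·v=2.23×2.341=5.220430; √(2b)=2.111871; u=(5.220430+6.229)/2.111871=5.421462, w=(5.220430−6.229)/2.111871=-0.477572
k=4: b·v=2.23×2.116=4.718680; √(2b)=2.111871; u=(4.718680+28.964)/2.111871=15.949211, w=(4.718680−28.964)/2.111871=-11.480492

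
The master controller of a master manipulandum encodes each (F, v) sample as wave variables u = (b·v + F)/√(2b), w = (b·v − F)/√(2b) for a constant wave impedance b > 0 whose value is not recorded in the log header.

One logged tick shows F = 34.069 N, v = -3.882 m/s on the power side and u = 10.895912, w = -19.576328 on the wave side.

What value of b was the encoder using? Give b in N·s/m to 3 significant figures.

u + w = -8.680416;  u + w = √(2b)·v, so √(2b) = -8.680416/(-3.882) = 2.236068.
b = (√(2b))²/2 = 5.000000/2 = 2.500000.
(Check via u − w = 2F/√(2b): u − w = 30.472240, 2F/√(2b) = 30.472240.)

b = 2.5 N·s/m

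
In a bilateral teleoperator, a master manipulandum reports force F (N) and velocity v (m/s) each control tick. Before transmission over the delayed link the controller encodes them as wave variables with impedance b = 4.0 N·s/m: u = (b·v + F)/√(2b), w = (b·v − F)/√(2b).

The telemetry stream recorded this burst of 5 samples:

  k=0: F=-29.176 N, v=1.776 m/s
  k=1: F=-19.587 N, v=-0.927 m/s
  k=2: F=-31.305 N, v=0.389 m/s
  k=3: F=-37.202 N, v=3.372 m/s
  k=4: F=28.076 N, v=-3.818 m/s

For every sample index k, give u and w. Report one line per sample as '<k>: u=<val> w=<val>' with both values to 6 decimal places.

k=0: b·v=4.0×1.776=7.104000; √(2b)=2.828427; u=(7.104000+(-29.176))/2.828427=-7.803630, w=(7.104000−(-29.176))/2.828427=12.826917
k=1: b·v=4.0×(-0.927)=-3.708000; √(2b)=2.828427; u=(-3.708000+(-19.587))/2.828427=-8.236026, w=(-3.708000−(-19.587))/2.828427=5.614074
k=2: b·v=4.0×0.389=1.556000; √(2b)=2.828427; u=(1.556000+(-31.305))/2.828427=-10.517860, w=(1.556000−(-31.305))/2.828427=11.618118
k=3: b·v=4.0×3.372=13.488000; √(2b)=2.828427; u=(13.488000+(-37.202))/2.828427=-8.384165, w=(13.488000−(-37.202))/2.828427=17.921621
k=4: b·v=4.0×(-3.818)=-15.272000; √(2b)=2.828427; u=(-15.272000+28.076)/2.828427=4.526898, w=(-15.272000−28.076)/2.828427=-15.325832

0: u=-7.803630 w=12.826917
1: u=-8.236026 w=5.614074
2: u=-10.517860 w=11.618118
3: u=-8.384165 w=17.921621
4: u=4.526898 w=-15.325832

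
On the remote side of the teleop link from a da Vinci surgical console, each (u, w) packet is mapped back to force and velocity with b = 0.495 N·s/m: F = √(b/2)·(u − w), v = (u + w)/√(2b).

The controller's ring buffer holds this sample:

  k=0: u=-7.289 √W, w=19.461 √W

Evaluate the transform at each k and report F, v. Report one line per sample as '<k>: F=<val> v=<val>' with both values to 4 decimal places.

0: F=-13.3080 v=12.2333

k=0: u−w=-26.7500, u+w=12.1720; √(b/2)=0.4975, √(2b)=0.9950; F=0.4975×(-26.75)=-13.3080, v=12.1720/0.9950=12.2333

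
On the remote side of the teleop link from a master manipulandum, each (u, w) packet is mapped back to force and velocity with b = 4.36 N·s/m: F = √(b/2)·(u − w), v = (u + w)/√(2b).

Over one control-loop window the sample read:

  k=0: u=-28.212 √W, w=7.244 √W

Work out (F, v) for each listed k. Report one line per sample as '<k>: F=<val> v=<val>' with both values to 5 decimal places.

0: F=-52.35016 v=-7.10066

k=0: u−w=-35.45600, u+w=-20.96800; √(b/2)=1.47648, √(2b)=2.95296; F=1.47648×(-35.456)=-52.35016, v=-20.96800/2.95296=-7.10066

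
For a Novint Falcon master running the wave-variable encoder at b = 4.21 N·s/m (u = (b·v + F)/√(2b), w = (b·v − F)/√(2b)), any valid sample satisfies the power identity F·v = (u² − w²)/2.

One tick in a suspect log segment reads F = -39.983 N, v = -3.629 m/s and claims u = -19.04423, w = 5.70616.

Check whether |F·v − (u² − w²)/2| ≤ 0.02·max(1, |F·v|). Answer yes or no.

F·v = (-39.983)×(-3.629) = 145.09831 W.
(u² − w²)/2 = (362.68270 − 32.56026)/2 = 165.06122 W.
|Δ| = 19.96291;  2% of max(1, |F·v|) = 2.90197.

no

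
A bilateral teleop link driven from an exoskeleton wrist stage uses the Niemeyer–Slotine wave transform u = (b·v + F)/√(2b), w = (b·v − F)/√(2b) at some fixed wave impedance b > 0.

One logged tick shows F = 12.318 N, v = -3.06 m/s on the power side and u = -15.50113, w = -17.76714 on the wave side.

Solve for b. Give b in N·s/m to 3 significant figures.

u + w = -33.2683;  u + w = √(2b)·v, so √(2b) = -33.2683/(-3.06) = 10.8720.
b = (√(2b))²/2 = 118.2000/2 = 59.1000.
(Check via u − w = 2F/√(2b): u − w = 2.2660, 2F/√(2b) = 2.2660.)

b = 59.1 N·s/m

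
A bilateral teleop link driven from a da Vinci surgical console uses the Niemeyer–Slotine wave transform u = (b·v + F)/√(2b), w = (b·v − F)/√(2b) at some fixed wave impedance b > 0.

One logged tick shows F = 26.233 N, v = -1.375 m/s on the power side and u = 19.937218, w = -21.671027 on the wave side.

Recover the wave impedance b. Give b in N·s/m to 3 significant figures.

b = 0.795 N·s/m

u + w = -1.733809;  u + w = √(2b)·v, so √(2b) = -1.733809/(-1.375) = 1.260952.
b = (√(2b))²/2 = 1.590000/2 = 0.795000.
(Check via u − w = 2F/√(2b): u − w = 41.608245, 2F/√(2b) = 41.608245.)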